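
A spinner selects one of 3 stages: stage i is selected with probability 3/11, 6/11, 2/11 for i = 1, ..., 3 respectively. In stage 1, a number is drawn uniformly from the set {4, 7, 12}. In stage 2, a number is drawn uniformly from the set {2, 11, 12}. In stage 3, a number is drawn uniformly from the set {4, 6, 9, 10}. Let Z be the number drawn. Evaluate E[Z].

175/22

E[Z | stage 1] = (4+7+12)/3 = 23/3.
E[Z | stage 2] = (2+11+12)/3 = 25/3.
E[Z | stage 3] = (4+6+9+10)/4 = 29/4.
E[Z] = (3/11)·(23/3) + (6/11)·(25/3) + (2/11)·(29/4) = 175/22.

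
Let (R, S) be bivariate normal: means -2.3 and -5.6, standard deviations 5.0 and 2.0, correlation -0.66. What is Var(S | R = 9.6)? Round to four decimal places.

Var(S | R=x) = (1 − ρ²)·σ_S².
Var(S | R=9.6) = (2.0)²·(1 − (-0.66)²) = 4·0.5644 = 2.2576.

2.2576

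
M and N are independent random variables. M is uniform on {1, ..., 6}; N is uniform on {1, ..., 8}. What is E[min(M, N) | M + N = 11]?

Outcomes with M + N = 11: (3,8), (4,7), (5,6), (6,5), each with probability 1/48.
E[min(M, N) | M + N = 11] = (3 + 4 + 5 + 5) / 4 = 17/4.

17/4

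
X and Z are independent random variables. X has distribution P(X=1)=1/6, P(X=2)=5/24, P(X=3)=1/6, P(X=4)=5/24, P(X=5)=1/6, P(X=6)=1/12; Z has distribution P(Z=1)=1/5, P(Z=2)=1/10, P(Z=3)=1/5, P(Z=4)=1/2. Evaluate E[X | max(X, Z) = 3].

P(max(X, Z) = 3) = 19/120.
Summing X·P(x,y) over outcomes with max(X, Z) = 3 gives 11/30.
E[X | max(X, Z) = 3] = (11/30) / (19/120) = 44/19.

44/19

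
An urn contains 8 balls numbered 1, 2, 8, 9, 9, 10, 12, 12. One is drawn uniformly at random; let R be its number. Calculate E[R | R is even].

P(R is even) = 5/8.
Σ over the event: 2·1/8 + 8·1/8 + 10·1/8 + 12·1/4 = 11/2.
E[R | R is even] = (11/2) / (5/8) = 44/5.

44/5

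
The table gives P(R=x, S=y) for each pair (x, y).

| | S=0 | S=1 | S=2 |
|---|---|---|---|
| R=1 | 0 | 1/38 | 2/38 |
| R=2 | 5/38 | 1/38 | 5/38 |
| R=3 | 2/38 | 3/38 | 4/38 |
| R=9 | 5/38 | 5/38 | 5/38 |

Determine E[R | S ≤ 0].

61/12

P(S ≤ 0) = 6/19.
Summing R·P(R=x,S=y) over the conditioning event gives 61/38.
E[R | S ≤ 0] = (61/38) / (6/19) = 61/12.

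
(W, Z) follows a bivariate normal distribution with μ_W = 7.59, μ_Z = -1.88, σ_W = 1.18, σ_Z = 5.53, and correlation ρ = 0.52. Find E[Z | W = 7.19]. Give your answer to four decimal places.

-2.8548

For a bivariate normal, E[Z | W=x] = μ_Z + ρ·(σ_Z/σ_W)·(x − μ_W).
E[Z | W=7.19] = -1.88 + (0.52)·(5.53/1.18)·(7.19 − (7.59)) = -1.88 + (2.4369)·(-0.4) = -2.8548.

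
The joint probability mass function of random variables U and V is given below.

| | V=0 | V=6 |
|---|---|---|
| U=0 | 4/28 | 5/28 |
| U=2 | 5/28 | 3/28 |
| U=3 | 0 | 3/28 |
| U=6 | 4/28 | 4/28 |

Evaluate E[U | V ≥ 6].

P(V ≥ 6) = 15/28.
Σ U·P over the event = 0·(5/28) + 2·(3/28) + 3·(3/28) + 6·(4/28) = 39/28.
E[U | V ≥ 6] = (39/28) / (15/28) = 13/5.

13/5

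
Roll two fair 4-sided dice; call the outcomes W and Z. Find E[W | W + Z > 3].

36/13

P(W + Z > 3) = 13/16.
Summing W·P(x,y) over outcomes with W + Z > 3 gives 9/4.
E[W | W + Z > 3] = (9/4) / (13/16) = 36/13.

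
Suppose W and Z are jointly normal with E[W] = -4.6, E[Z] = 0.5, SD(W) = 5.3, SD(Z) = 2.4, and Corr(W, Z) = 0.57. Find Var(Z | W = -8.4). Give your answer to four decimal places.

Var(Z | W=x) = (1 − ρ²)·σ_Z².
Var(Z | W=-8.4) = (2.4)²·(1 − (0.57)²) = 5.76·0.6751 = 3.8886.

3.8886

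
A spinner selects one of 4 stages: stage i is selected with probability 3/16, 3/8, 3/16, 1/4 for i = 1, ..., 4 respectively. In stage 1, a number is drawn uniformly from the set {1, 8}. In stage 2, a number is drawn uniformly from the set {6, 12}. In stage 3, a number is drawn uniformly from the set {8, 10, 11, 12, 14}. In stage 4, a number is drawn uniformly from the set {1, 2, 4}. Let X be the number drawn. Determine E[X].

E[X | stage 1] = (1+8)/2 = 9/2.
E[X | stage 2] = (6+12)/2 = 9.
E[X | stage 3] = (8+10+11+12+14)/5 = 11.
E[X | stage 4] = (1+2+4)/3 = 7/3.
By the law of total expectation,
E[X] = (3/16)·(9/2) + (3/8)·(9) + (3/16)·(11) + (1/4)·(7/3) = 659/96.

659/96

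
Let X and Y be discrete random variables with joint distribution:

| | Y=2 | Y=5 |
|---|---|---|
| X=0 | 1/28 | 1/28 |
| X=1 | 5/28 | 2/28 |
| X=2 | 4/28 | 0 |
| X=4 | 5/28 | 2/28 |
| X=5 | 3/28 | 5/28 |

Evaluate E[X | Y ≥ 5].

7/2

P(Y ≥ 5) = 5/14.
Summing X·P(X=x,Y=y) over the conditioning event gives 5/4.
E[X | Y ≥ 5] = (5/4) / (5/14) = 7/2.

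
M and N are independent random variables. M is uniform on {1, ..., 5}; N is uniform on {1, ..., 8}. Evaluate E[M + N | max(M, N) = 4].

44/7

Outcomes with max(M, N) = 4: (1,4), (2,4), (3,4), (4,1), (4,2), (4,3), (4,4), each with probability 1/40.
E[M + N | max(M, N) = 4] = (5 + 6 + 7 + 5 + 6 + 7 + 8) / 7 = 44/7.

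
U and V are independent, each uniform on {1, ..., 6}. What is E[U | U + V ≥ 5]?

P(U + V ≥ 5) = 5/6.
Summing U·P(x,y) over outcomes with U + V ≥ 5 gives 29/9.
E[U | U + V ≥ 5] = (29/9) / (5/6) = 58/15.

58/15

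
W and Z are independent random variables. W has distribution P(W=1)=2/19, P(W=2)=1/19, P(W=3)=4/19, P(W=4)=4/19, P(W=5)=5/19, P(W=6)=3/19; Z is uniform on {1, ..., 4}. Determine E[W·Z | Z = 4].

300/19

P(Z = 4) = 1/4.
Summing WZ·P(x,y) over outcomes with Z = 4 gives 75/19.
E[W·Z | Z = 4] = (75/19) / (1/4) = 300/19.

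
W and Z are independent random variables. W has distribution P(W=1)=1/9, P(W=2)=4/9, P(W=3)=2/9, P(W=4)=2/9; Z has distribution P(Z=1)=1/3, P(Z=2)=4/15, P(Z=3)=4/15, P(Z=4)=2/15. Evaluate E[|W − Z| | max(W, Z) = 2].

3/5

P(max(W, Z) = 2) = 8/27.
Summing |W−Z|·P(x,y) over outcomes with max(W, Z) = 2 gives 8/45.
E[|W − Z| | max(W, Z) = 2] = (8/45) / (8/27) = 3/5.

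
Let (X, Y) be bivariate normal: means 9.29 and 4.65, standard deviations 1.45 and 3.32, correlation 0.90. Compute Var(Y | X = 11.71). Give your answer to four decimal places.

The conditional variance in a bivariate normal is σ_Y²(1 − ρ²), independent of x.
Var(Y | X=11.71) = (3.32)²·(1 − (0.90)²) = 11.0224·0.19 = 2.0943.

2.0943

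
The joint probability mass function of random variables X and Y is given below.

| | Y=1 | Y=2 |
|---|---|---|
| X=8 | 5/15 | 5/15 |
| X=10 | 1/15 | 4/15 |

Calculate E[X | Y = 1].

25/3

P(Y = 1) = 2/5.
Σ X·P over the event = 8·(5/15) + 10·(1/15) = 10/3.
E[X | Y = 1] = (10/3) / (2/5) = 25/3.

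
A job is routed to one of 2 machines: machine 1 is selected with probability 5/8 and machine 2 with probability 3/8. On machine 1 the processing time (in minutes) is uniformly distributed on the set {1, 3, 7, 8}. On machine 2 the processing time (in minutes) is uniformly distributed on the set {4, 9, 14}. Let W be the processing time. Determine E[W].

E[W | machine 1] = (1+3+7+8)/4 = 19/4.
E[W | machine 2] = (4+9+14)/3 = 9.
By the law of total expectation,
E[W] = (5/8)·(19/4) + (3/8)·(9) = 203/32.

203/32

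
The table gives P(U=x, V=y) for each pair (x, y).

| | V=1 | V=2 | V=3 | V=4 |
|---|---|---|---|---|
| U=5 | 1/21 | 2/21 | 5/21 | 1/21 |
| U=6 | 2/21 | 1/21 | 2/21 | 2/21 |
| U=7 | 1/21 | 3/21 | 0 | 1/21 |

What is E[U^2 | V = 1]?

73/2

P(V = 1) = 4/21.
Σ U^2·P over the event = 25·(1/21) + 36·(2/21) + 49·(1/21) = 146/21.
E[U^2 | V = 1] = (146/21) / (4/21) = 73/2.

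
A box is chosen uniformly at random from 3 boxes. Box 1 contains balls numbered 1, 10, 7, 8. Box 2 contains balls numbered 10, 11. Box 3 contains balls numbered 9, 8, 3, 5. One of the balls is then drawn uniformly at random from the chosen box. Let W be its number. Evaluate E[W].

E[W | box 1] = (1+10+7+8)/4 = 13/2.
E[W | box 2] = (10+11)/2 = 21/2.
E[W | box 3] = (9+8+3+5)/4 = 25/4.
E[W] = (1/3)·(13/2) + (1/3)·(21/2) + (1/3)·(25/4) = 31/4.

31/4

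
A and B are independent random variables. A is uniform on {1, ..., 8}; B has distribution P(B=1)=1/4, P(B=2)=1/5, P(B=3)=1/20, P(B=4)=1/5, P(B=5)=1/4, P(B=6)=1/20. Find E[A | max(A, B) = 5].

P(max(A, B) = 5) = 39/160.
Summing A·P(x,y) over outcomes with max(A, B) = 5 gives 29/32.
E[A | max(A, B) = 5] = (29/32) / (39/160) = 145/39.

145/39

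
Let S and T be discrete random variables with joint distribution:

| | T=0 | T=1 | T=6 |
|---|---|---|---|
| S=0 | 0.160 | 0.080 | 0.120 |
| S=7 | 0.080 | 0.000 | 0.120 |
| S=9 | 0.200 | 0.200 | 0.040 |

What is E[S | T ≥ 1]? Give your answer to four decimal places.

5.3571

P(T ≥ 1) = 0.560.
Σ S·P over the event = 0·(0.080) + 0·(0.120) + 7·(0.120) + 9·(0.200) + 9·(0.040) = 3.000.
E[S | T ≥ 1] = (3.000) / (0.560) = 5.3571.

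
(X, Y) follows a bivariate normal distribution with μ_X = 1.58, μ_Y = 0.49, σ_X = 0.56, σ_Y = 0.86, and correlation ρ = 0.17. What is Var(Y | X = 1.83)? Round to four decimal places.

0.7182

The conditional variance in a bivariate normal is σ_Y²(1 − ρ²), independent of x.
Var(Y | X=1.83) = (0.86)²·(1 − (0.17)²) = 0.7396·0.9711 = 0.7182.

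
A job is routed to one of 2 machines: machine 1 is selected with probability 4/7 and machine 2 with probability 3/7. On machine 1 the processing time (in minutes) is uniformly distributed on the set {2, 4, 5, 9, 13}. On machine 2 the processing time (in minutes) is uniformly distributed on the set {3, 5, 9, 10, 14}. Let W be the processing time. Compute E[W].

51/7

E[W | machine 1] = (2+4+5+9+13)/5 = 33/5.
E[W | machine 2] = (3+5+9+10+14)/5 = 41/5.
By the law of total expectation,
E[W] = (4/7)·(33/5) + (3/7)·(41/5) = 51/7.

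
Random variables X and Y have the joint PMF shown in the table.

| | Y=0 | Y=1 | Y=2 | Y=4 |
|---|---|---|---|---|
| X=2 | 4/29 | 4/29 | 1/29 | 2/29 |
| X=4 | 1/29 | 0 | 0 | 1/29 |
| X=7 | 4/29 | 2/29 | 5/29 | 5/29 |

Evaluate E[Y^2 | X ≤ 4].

P(X ≤ 4) = 13/29.
Σ Y^2·P over the event = 0·(4/29) + 1·(4/29) + 4·(1/29) + 16·(2/29) + 0·(1/29) + 16·(1/29) = 56/29.
E[Y^2 | X ≤ 4] = (56/29) / (13/29) = 56/13.

56/13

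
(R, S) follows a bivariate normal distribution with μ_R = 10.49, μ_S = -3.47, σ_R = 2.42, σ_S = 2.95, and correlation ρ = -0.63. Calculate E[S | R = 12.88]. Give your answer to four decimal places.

The regression of S on R has slope ρ·σ_S/σ_R and passes through (μ_R, μ_S).
E[S | R=12.88] = -3.47 + (-0.63)·(2.95/2.42)·(12.88 − (10.49)) = -3.47 + (-0.76798)·(2.39) = -5.3055.

-5.3055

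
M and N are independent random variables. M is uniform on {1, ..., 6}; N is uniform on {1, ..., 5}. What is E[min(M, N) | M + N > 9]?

14/3

Outcomes with M + N > 9: (5,5), (6,4), (6,5), each with probability 1/30.
E[min(M, N) | M + N > 9] = (5 + 4 + 5) / 3 = 14/3.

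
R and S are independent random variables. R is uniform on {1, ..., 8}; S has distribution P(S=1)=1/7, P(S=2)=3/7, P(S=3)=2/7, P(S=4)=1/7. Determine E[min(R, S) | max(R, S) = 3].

19/10

P(max(R, S) = 3) = 5/28.
Summing min(R,S)·P(x,y) over outcomes with max(R, S) = 3 gives 19/56.
E[min(R, S) | max(R, S) = 3] = (19/56) / (5/28) = 19/10.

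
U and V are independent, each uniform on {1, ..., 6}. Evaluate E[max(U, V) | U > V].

P(U > V) = 5/12.
Summing max(U,V)·P(x,y) over outcomes with U > V gives 35/18.
E[max(U, V) | U > V] = (35/18) / (5/12) = 14/3.

14/3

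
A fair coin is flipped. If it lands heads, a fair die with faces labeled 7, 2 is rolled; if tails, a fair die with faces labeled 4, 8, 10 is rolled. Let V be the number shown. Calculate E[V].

E[V | heads] = (7+2)/2 = 9/2.
E[V | tails] = (4+8+10)/3 = 22/3.
By the law of total expectation,
E[V] = (1/2)·(9/2) + (1/2)·(22/3) = 71/12.

71/12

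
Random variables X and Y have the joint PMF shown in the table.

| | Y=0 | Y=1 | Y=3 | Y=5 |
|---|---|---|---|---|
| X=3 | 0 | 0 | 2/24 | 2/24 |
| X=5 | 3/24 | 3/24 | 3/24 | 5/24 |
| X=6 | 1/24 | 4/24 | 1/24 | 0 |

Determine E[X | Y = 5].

31/7

P(Y = 5) = 7/24.
Σ X·P over the event = 3·(2/24) + 5·(5/24) = 31/24.
E[X | Y = 5] = (31/24) / (7/24) = 31/7.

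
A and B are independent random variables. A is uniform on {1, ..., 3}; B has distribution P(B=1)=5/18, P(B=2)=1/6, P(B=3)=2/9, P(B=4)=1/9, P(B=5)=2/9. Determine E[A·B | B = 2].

4

P(B = 2) = 1/6.
Summing AB·P(x,y) over outcomes with B = 2 gives 2/3.
E[A·B | B = 2] = (2/3) / (1/6) = 4.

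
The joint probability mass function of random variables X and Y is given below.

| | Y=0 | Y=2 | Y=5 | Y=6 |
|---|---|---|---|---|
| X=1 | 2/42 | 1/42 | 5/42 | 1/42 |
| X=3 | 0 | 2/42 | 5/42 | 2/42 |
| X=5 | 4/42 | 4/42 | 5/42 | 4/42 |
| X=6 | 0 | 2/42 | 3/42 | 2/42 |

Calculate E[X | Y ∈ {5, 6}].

P(Y ∈ {5, 6}) = 9/14.
Summing X·P(X=x,Y=y) over the conditioning event gives 17/7.
E[X | Y ∈ {5, 6}] = (17/7) / (9/14) = 34/9.

34/9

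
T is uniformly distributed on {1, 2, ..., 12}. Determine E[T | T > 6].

19/2

Given T > 6, T is equally likely to be any of {7, 8, 9, 10, 11, 12}.
E[T | T > 6] = (7 + 8 + 9 + 10 + 11 + 12) / 6 = 19/2.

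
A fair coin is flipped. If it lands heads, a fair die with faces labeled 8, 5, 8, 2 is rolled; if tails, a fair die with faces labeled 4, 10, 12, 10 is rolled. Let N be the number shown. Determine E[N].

E[N | heads] = (8+5+8+2)/4 = 23/4.
E[N | tails] = (4+10+12+10)/4 = 9.
E[N] = (1/2)·(23/4) + (1/2)·(9) = 59/8.

59/8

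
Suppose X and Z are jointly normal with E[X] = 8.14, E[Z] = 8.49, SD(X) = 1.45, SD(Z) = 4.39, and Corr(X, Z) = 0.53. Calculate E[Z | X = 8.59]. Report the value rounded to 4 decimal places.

9.2121

For a bivariate normal, E[Z | X=x] = μ_Z + ρ·(σ_Z/σ_X)·(x − μ_X).
E[Z | X=8.59] = 8.49 + (0.53)·(4.39/1.45)·(8.59 − (8.14)) = 8.49 + (1.6046)·(0.45) = 9.2121.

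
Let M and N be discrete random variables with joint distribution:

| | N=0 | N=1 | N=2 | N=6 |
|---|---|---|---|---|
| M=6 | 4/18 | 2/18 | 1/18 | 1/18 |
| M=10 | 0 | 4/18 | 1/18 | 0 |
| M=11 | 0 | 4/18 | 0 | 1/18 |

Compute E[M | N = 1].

P(N = 1) = 5/9.
Summing M·P(M=x,N=y) over the conditioning event gives 16/3.
E[M | N = 1] = (16/3) / (5/9) = 48/5.

48/5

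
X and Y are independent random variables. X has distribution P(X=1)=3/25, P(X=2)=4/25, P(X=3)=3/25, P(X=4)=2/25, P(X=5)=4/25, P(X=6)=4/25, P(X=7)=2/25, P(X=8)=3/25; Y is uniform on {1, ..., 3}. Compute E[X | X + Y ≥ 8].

P(X + Y ≥ 8) = 9/25.
Summing X·P(x,y) over outcomes with X + Y ≥ 8 gives 182/75.
E[X | X + Y ≥ 8] = (182/75) / (9/25) = 182/27.

182/27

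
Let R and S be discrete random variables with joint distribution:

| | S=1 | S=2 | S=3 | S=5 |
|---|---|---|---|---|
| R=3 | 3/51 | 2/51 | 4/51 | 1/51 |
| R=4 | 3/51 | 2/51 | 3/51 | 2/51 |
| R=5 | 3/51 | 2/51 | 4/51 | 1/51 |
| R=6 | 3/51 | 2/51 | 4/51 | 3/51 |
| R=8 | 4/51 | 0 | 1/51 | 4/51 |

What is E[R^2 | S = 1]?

P(S = 1) = 16/51.
Summing R^2·P(R=x,S=y) over the conditioning event gives 514/51.
E[R^2 | S = 1] = (514/51) / (16/51) = 257/8.

257/8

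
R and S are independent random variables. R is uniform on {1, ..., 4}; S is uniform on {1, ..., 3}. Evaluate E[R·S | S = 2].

P(S = 2) = 1/3.
Summing RS·P(x,y) over outcomes with S = 2 gives 5/3.
E[R·S | S = 2] = (5/3) / (1/3) = 5.

5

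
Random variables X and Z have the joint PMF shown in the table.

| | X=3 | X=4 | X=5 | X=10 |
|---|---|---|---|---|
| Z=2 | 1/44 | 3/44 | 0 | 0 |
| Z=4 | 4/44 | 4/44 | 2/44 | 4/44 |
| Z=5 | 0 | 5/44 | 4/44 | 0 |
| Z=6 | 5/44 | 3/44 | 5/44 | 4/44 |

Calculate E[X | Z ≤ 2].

15/4

P(Z ≤ 2) = 1/11.
Summing X·P(X=x,Z=y) over the conditioning event gives 15/44.
E[X | Z ≤ 2] = (15/44) / (1/11) = 15/4.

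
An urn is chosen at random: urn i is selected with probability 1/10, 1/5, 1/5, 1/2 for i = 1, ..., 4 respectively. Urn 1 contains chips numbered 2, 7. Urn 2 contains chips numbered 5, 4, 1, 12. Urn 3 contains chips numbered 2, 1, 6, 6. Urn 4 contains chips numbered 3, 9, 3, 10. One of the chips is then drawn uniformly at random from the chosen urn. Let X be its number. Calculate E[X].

217/40

E[X | urn 1] = (2+7)/2 = 9/2.
E[X | urn 2] = (5+4+1+12)/4 = 11/2.
E[X | urn 3] = (2+1+6+6)/4 = 15/4.
E[X | urn 4] = (3+9+3+10)/4 = 25/4.
E[X] = (1/10)·(9/2) + (1/5)·(11/2) + (1/5)·(15/4) + (1/2)·(25/4) = 217/40.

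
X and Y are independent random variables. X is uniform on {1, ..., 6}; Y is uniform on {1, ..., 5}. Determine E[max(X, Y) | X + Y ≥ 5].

P(X + Y ≥ 5) = 4/5.
Summing max(X,Y)·P(x,y) over outcomes with X + Y ≥ 5 gives 56/15.
E[max(X, Y) | X + Y ≥ 5] = (56/15) / (4/5) = 14/3.

14/3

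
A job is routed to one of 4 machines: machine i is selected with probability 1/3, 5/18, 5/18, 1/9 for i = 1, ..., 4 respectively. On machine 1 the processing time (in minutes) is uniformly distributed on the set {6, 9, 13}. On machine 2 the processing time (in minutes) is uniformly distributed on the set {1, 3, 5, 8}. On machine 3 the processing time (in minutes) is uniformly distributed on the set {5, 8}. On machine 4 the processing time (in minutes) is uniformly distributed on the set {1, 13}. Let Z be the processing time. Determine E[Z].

E[Z | machine 1] = (6+9+13)/3 = 28/3.
E[Z | machine 2] = (1+3+5+8)/4 = 17/4.
E[Z | machine 3] = (5+8)/2 = 13/2.
E[Z | machine 4] = (1+13)/2 = 7.
By the law of total expectation,
E[Z] = (1/3)·(28/3) + (5/18)·(17/4) + (5/18)·(13/2) + (1/9)·(7) = 55/8.

55/8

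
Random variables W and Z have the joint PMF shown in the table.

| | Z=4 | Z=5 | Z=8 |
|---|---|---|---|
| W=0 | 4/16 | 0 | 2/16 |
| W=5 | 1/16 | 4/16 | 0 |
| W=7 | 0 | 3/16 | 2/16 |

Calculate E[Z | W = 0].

16/3

P(W = 0) = 3/8.
Σ Z·P over the event = 4·(4/16) + 8·(2/16) = 2.
E[Z | W = 0] = (2) / (3/8) = 16/3.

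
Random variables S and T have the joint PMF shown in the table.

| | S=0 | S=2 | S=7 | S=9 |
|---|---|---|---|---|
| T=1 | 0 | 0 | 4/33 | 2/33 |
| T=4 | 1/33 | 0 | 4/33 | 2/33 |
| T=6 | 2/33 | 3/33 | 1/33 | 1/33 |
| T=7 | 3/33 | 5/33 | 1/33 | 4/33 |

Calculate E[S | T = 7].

53/13

P(T = 7) = 13/33.
Σ S·P over the event = 0·(3/33) + 2·(5/33) + 7·(1/33) + 9·(4/33) = 53/33.
E[S | T = 7] = (53/33) / (13/33) = 53/13.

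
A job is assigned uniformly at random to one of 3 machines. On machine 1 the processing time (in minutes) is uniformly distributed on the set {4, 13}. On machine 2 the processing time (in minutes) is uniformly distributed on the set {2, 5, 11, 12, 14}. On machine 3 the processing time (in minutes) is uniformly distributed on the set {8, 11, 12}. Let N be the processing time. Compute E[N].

829/90

E[N | machine 1] = (4+13)/2 = 17/2.
E[N | machine 2] = (2+5+11+12+14)/5 = 44/5.
E[N | machine 3] = (8+11+12)/3 = 31/3.
E[N] = (1/3)·(17/2) + (1/3)·(44/5) + (1/3)·(31/3) = 829/90.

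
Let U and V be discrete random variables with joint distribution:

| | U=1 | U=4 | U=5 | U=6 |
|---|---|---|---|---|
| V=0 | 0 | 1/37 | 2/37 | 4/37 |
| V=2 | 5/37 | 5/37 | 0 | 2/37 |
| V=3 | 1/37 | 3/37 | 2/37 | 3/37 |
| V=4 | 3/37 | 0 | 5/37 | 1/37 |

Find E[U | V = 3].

41/9

P(V = 3) = 9/37.
Σ U·P over the event = 1·(1/37) + 4·(3/37) + 5·(2/37) + 6·(3/37) = 41/37.
E[U | V = 3] = (41/37) / (9/37) = 41/9.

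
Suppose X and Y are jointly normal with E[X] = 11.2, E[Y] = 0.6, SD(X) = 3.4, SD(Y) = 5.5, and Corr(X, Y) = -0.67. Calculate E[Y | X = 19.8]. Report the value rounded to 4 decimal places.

E[Y | X=x] = μ_Y + ρ(σ_Y/σ_X)(x − μ_X) for jointly normal variables.
E[Y | X=19.8] = 0.6 + (-0.67)·(5.5/3.4)·(19.8 − (11.2)) = 0.6 + (-1.08382)·(8.6) = -8.7209.

-8.7209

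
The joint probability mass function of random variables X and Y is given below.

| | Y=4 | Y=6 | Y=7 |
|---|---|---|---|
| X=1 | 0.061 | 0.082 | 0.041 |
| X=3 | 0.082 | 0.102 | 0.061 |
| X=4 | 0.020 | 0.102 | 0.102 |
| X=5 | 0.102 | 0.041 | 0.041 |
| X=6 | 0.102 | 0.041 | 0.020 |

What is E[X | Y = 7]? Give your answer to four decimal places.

P(Y = 7) = 0.265.
Σ X·P over the event = 1·(0.041) + 3·(0.061) + 4·(0.102) + 5·(0.041) + 6·(0.020) = 0.957.
E[X | Y = 7] = (0.957) / (0.265) = 3.6113.

3.6113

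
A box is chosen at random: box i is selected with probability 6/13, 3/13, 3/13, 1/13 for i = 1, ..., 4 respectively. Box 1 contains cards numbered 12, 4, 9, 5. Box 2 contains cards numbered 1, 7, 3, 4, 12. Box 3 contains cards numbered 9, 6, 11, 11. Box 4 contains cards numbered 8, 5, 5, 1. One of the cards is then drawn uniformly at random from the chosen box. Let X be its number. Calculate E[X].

937/130

E[X | box 1] = (12+4+9+5)/4 = 15/2.
E[X | box 2] = (1+7+3+4+12)/5 = 27/5.
E[X | box 3] = (9+6+11+11)/4 = 37/4.
E[X | box 4] = (8+5+5+1)/4 = 19/4.
By the law of total expectation,
E[X] = (6/13)·(15/2) + (3/13)·(27/5) + (3/13)·(37/4) + (1/13)·(19/4) = 937/130.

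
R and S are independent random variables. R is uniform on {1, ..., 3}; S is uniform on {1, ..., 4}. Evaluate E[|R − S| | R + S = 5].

5/3

P(R + S = 5) = 1/4.
Summing |R−S|·P(x,y) over outcomes with R + S = 5 gives 5/12.
E[|R − S| | R + S = 5] = (5/12) / (1/4) = 5/3.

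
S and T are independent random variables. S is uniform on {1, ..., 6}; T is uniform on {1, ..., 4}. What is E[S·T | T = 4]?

14

Outcomes with T = 4: (1,4), (2,4), (3,4), (4,4), (5,4), (6,4), each with probability 1/24.
E[S·T | T = 4] = (4 + 8 + 12 + 16 + 20 + 24) / 6 = 14.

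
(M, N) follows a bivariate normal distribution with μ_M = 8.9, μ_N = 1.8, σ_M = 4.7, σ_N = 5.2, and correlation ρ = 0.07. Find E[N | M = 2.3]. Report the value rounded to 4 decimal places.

E[N | M=x] = μ_N + ρ(σ_N/σ_M)(x − μ_M) for jointly normal variables.
E[N | M=2.3] = 1.8 + (0.07)·(5.2/4.7)·(2.3 − (8.9)) = 1.8 + (0.0774468)·(-6.6) = 1.2889.

1.2889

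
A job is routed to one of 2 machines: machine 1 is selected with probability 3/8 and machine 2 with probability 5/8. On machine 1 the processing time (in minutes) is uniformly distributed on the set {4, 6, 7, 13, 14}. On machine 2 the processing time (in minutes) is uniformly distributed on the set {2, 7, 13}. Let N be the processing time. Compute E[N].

473/60

E[N | machine 1] = (4+6+7+13+14)/5 = 44/5.
E[N | machine 2] = (2+7+13)/3 = 22/3.
By the law of total expectation,
E[N] = (3/8)·(44/5) + (5/8)·(22/3) = 473/60.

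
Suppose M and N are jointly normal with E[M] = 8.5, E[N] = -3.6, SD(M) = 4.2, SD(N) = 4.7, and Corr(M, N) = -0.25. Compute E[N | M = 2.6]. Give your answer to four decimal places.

E[N | M=x] = μ_N + ρ(σ_N/σ_M)(x − μ_M) for jointly normal variables.
E[N | M=2.6] = -3.6 + (-0.25)·(4.7/4.2)·(2.6 − (8.5)) = -3.6 + (-0.27976)·(-5.9) = -1.9494.

-1.9494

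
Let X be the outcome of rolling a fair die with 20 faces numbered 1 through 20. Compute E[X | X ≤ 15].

8

P(X ≤ 15) = 3/4.
E[X | X ≤ 15] = (6) / (3/4) = 8.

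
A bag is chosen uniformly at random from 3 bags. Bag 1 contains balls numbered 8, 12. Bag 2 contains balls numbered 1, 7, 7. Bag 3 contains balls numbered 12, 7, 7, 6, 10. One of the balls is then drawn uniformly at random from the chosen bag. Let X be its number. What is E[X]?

39/5

E[X | bag 1] = (8+12)/2 = 10.
E[X | bag 2] = (1+7+7)/3 = 5.
E[X | bag 3] = (12+7+7+6+10)/5 = 42/5.
By the law of total expectation,
E[X] = (1/3)·(10) + (1/3)·(5) + (1/3)·(42/5) = 39/5.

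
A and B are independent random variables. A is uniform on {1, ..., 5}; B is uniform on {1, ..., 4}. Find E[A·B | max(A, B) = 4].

Outcomes with max(A, B) = 4: (1,4), (2,4), (3,4), (4,1), (4,2), (4,3), (4,4), each with probability 1/20.
E[A·B | max(A, B) = 4] = (4 + 8 + 12 + 4 + 8 + 12 + 16) / 7 = 64/7.

64/7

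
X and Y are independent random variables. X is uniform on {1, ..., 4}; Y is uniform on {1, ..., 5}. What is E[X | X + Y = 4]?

2

P(X + Y = 4) = 3/20.
Summing X·P(x,y) over outcomes with X + Y = 4 gives 3/10.
E[X | X + Y = 4] = (3/10) / (3/20) = 2.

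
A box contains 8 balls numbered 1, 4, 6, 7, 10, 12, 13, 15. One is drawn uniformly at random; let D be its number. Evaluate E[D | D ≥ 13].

P(D ≥ 13) = 1/4.
Σ over the event: 13·1/8 + 15·1/8 = 7/2.
E[D | D ≥ 13] = (7/2) / (1/4) = 14.

14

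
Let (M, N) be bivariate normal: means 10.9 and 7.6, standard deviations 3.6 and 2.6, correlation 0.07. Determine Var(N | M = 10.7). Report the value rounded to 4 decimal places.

6.7269

The conditional variance in a bivariate normal is σ_N²(1 − ρ²), independent of x.
Var(N | M=10.7) = (2.6)²·(1 − (0.07)²) = 6.76·0.9951 = 6.7269.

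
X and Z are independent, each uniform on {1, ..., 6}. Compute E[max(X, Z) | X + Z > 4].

74/15

P(X + Z > 4) = 5/6.
Summing max(X,Z)·P(x,y) over outcomes with X + Z > 4 gives 37/9.
E[max(X, Z) | X + Z > 4] = (37/9) / (5/6) = 74/15.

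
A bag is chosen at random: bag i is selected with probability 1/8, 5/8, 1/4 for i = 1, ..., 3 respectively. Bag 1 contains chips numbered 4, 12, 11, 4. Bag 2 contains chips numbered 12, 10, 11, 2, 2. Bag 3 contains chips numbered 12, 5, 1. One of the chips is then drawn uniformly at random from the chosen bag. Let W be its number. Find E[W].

227/32

E[W | bag 1] = (4+12+11+4)/4 = 31/4.
E[W | bag 2] = (12+10+11+2+2)/5 = 37/5.
E[W | bag 3] = (12+5+1)/3 = 6.
By the law of total expectation,
E[W] = (1/8)·(31/4) + (5/8)·(37/5) + (1/4)·(6) = 227/32.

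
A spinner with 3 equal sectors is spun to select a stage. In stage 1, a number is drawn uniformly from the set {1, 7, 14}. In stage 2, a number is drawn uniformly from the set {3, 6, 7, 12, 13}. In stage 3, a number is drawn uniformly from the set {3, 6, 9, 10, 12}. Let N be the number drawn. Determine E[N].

E[N | stage 1] = (1+7+14)/3 = 22/3.
E[N | stage 2] = (3+6+7+12+13)/5 = 41/5.
E[N | stage 3] = (3+6+9+10+12)/5 = 8.
By the law of total expectation,
E[N] = (1/3)·(22/3) + (1/3)·(41/5) + (1/3)·(8) = 353/45.

353/45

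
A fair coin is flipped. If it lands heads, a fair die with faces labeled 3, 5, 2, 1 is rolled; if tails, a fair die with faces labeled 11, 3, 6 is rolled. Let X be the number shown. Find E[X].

E[X | heads] = (3+5+2+1)/4 = 11/4.
E[X | tails] = (11+3+6)/3 = 20/3.
E[X] = (1/2)·(11/4) + (1/2)·(20/3) = 113/24.

113/24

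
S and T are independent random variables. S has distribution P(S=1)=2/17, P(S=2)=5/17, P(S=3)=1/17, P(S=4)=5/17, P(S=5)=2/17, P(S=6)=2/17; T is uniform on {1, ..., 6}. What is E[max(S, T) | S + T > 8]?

141/25

P(S + T > 8) = 25/102.
Summing max(S,T)·P(x,y) over outcomes with S + T > 8 gives 47/34.
E[max(S, T) | S + T > 8] = (47/34) / (25/102) = 141/25.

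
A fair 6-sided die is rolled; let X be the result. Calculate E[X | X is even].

4

Given X is even, X is equally likely to be any of {2, 4, 6}.
E[X | X is even] = (2 + 4 + 6) / 3 = 4.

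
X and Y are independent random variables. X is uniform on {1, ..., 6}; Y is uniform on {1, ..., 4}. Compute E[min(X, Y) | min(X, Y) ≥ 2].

P(min(X, Y) ≥ 2) = 5/8.
Summing min(X,Y)·P(x,y) over outcomes with min(X, Y) ≥ 2 gives 41/24.
E[min(X, Y) | min(X, Y) ≥ 2] = (41/24) / (5/8) = 41/15.

41/15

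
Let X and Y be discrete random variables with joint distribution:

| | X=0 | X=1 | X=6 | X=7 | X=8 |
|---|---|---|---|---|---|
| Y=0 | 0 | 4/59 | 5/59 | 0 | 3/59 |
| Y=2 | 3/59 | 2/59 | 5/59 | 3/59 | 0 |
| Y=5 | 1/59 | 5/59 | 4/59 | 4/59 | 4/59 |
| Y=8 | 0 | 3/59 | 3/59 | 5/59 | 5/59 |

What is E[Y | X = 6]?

P(X = 6) = 17/59.
Σ Y·P over the event = 0·(5/59) + 2·(5/59) + 5·(4/59) + 8·(3/59) = 54/59.
E[Y | X = 6] = (54/59) / (17/59) = 54/17.

54/17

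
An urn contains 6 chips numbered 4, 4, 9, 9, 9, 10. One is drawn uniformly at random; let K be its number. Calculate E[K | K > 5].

P(K > 5) = 2/3.
Σ over the event: 9·1/2 + 10·1/6 = 37/6.
E[K | K > 5] = (37/6) / (2/3) = 37/4.

37/4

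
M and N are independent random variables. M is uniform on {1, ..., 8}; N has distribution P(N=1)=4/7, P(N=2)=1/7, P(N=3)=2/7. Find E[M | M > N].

233/44

P(M > N) = 11/14.
Summing M·P(x,y) over outcomes with M > N gives 233/56.
E[M | M > N] = (233/56) / (11/14) = 233/44.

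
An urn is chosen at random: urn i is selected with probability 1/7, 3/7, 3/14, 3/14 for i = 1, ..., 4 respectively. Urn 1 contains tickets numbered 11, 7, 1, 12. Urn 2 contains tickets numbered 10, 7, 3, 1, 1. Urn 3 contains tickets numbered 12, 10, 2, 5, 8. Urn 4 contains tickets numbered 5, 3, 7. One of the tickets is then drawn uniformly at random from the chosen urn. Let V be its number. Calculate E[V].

E[V | urn 1] = (11+7+1+12)/4 = 31/4.
E[V | urn 2] = (10+7+3+1+1)/5 = 22/5.
E[V | urn 3] = (12+10+2+5+8)/5 = 37/5.
E[V | urn 4] = (5+3+7)/3 = 5.
E[V] = (1/7)·(31/4) + (3/7)·(22/5) + (3/14)·(37/5) + (3/14)·(5) = 113/20.

113/20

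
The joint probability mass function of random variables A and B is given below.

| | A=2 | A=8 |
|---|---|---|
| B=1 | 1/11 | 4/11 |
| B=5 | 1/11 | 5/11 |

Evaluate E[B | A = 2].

3

P(A = 2) = 2/11.
Σ B·P over the event = 1·(1/11) + 5·(1/11) = 6/11.
E[B | A = 2] = (6/11) / (2/11) = 3.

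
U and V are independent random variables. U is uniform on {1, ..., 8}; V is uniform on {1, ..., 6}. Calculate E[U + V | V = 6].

21/2

Outcomes with V = 6: (1,6), (2,6), (3,6), (4,6), (5,6), (6,6), (7,6), (8,6), each with probability 1/48.
E[U + V | V = 6] = (7 + 8 + 9 + 10 + 11 + 12 + 13 + 14) / 8 = 21/2.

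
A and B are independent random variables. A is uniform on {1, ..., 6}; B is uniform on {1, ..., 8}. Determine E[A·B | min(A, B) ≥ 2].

20

P(min(A, B) ≥ 2) = 35/48.
Summing AB·P(x,y) over outcomes with min(A, B) ≥ 2 gives 175/12.
E[A·B | min(A, B) ≥ 2] = (175/12) / (35/48) = 20.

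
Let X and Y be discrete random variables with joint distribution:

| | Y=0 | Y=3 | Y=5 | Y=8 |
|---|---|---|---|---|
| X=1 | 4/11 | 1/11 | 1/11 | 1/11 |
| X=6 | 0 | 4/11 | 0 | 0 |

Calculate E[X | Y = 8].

P(Y = 8) = 1/11.
Σ X·P over the event = 1·(1/11) = 1/11.
E[X | Y = 8] = (1/11) / (1/11) = 1.

1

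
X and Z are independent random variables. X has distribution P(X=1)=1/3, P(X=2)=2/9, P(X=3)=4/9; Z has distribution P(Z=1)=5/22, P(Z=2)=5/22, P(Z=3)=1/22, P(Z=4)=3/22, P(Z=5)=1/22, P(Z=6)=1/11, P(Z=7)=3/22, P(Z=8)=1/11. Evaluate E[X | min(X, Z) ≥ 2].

8/3

P(min(X, Z) ≥ 2) = 17/33.
Summing X·P(x,y) over outcomes with min(X, Z) ≥ 2 gives 136/99.
E[X | min(X, Z) ≥ 2] = (136/99) / (17/33) = 8/3.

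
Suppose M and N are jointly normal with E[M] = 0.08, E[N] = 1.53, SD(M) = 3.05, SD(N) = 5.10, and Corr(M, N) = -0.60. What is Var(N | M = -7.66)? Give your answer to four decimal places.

16.6464

For a bivariate normal, Var(N | M=x) = σ_N²(1 − ρ²).
Var(N | M=-7.66) = (5.10)²·(1 − (-0.60)²) = 26.01·0.64 = 16.6464.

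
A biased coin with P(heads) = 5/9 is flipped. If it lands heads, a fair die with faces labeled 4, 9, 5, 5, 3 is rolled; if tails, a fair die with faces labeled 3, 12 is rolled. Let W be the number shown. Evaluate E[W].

56/9

E[W | heads] = (4+9+5+5+3)/5 = 26/5.
E[W | tails] = (3+12)/2 = 15/2.
By the law of total expectation,
E[W] = (5/9)·(26/5) + (4/9)·(15/2) = 56/9.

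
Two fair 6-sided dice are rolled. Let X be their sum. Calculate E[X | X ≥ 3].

50/7

P(X ≥ 3) = 35/36.
E[X | X ≥ 3] = (125/18) / (35/36) = 50/7.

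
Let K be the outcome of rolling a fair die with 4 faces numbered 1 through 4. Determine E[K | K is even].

3

Given K is even, K is equally likely to be any of {2, 4}.
E[K | K is even] = (2 + 4) / 2 = 3.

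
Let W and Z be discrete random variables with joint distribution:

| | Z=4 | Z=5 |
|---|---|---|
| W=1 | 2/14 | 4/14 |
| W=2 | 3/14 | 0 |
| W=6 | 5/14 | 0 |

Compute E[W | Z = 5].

1

P(Z = 5) = 2/7.
Summing W·P(W=x,Z=y) over the conditioning event gives 2/7.
E[W | Z = 5] = (2/7) / (2/7) = 1.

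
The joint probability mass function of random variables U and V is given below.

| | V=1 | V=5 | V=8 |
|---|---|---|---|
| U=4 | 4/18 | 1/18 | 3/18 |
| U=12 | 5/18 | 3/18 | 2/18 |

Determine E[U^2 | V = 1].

784/9

P(V = 1) = 1/2.
Σ U^2·P over the event = 16·(4/18) + 144·(5/18) = 392/9.
E[U^2 | V = 1] = (392/9) / (1/2) = 784/9.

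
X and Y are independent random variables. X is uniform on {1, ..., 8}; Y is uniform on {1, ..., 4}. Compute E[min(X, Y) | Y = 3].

21/8

Outcomes with Y = 3: (1,3), (2,3), (3,3), (4,3), (5,3), (6,3), (7,3), (8,3), each with probability 1/32.
E[min(X, Y) | Y = 3] = (1 + 2 + 3 + 3 + 3 + 3 + 3 + 3) / 8 = 21/8.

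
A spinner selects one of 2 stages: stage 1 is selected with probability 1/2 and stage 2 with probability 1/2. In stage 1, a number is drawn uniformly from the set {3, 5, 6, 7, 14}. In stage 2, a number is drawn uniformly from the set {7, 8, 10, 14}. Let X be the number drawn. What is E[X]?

67/8

E[X | stage 1] = (3+5+6+7+14)/5 = 7.
E[X | stage 2] = (7+8+10+14)/4 = 39/4.
E[X] = (1/2)·(7) + (1/2)·(39/4) = 67/8.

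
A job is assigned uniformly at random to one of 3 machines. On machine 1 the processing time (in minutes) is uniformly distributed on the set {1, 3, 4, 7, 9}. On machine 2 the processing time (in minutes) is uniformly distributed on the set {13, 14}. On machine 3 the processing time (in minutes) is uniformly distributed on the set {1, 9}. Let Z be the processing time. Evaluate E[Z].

E[Z | machine 1] = (1+3+4+7+9)/5 = 24/5.
E[Z | machine 2] = (13+14)/2 = 27/2.
E[Z | machine 3] = (1+9)/2 = 5.
E[Z] = (1/3)·(24/5) + (1/3)·(27/2) + (1/3)·(5) = 233/30.

233/30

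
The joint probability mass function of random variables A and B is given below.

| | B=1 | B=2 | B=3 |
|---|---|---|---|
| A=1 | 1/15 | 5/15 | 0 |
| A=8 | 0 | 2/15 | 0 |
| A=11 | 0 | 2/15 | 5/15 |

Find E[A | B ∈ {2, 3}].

7

P(B ∈ {2, 3}) = 14/15.
Σ A·P over the event = 1·(5/15) + 8·(2/15) + 11·(2/15) + 11·(5/15) = 98/15.
E[A | B ∈ {2, 3}] = (98/15) / (14/15) = 7.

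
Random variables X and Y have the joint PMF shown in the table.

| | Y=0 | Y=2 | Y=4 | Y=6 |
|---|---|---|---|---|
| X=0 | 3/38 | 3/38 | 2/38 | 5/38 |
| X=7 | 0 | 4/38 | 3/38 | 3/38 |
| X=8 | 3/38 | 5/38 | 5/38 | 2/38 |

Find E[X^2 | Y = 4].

P(Y = 4) = 5/19.
Summing X^2·P(X=x,Y=y) over the conditioning event gives 467/38.
E[X^2 | Y = 4] = (467/38) / (5/19) = 467/10.

467/10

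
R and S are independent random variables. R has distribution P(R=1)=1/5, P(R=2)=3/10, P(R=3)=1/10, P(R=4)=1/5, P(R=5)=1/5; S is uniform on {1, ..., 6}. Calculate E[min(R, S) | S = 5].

P(S = 5) = 1/6.
Summing min(R,S)·P(x,y) over outcomes with S = 5 gives 29/60.
E[min(R, S) | S = 5] = (29/60) / (1/6) = 29/10.

29/10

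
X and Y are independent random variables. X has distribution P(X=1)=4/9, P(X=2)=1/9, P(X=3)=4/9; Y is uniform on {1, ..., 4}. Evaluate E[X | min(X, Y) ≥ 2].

P(min(X, Y) ≥ 2) = 5/12.
Summing X·P(x,y) over outcomes with min(X, Y) ≥ 2 gives 7/6.
E[X | min(X, Y) ≥ 2] = (7/6) / (5/12) = 14/5.

14/5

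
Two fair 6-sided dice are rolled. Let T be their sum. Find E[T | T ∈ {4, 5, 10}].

P(T ∈ {4, 5, 10}) = 5/18.
Σ over the event: 4·1/12 + 5·1/9 + 10·1/12 = 31/18.
E[T | T ∈ {4, 5, 10}] = (31/18) / (5/18) = 31/5.

31/5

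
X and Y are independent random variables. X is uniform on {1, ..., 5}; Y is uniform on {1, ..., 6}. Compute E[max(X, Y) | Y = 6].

Outcomes with Y = 6: (1,6), (2,6), (3,6), (4,6), (5,6), each with probability 1/30.
E[max(X, Y) | Y = 6] = (6 + 6 + 6 + 6 + 6) / 5 = 6.

6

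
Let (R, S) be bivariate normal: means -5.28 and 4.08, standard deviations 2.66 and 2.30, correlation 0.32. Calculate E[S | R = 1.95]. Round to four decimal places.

6.0805

For a bivariate normal, E[S | R=x] = μ_S + ρ·(σ_S/σ_R)·(x − μ_R).
E[S | R=1.95] = 4.08 + (0.32)·(2.30/2.66)·(1.95 − (-5.28)) = 4.08 + (0.27669)·(7.23) = 6.0805.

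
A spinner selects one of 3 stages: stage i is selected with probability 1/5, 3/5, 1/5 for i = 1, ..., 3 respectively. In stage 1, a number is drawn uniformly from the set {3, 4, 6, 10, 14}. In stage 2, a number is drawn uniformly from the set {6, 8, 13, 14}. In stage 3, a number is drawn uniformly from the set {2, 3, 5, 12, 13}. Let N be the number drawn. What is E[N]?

903/100

E[N | stage 1] = (3+4+6+10+14)/5 = 37/5.
E[N | stage 2] = (6+8+13+14)/4 = 41/4.
E[N | stage 3] = (2+3+5+12+13)/5 = 7.
E[N] = (1/5)·(37/5) + (3/5)·(41/4) + (1/5)·(7) = 903/100.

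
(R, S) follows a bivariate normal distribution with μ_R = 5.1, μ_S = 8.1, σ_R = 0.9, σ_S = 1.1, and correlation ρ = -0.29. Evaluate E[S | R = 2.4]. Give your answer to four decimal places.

For a bivariate normal, E[S | R=x] = μ_S + ρ·(σ_S/σ_R)·(x − μ_R).
E[S | R=2.4] = 8.1 + (-0.29)·(1.1/0.9)·(2.4 − (5.1)) = 8.1 + (-0.35444)·(-2.7) = 9.0570.

9.0570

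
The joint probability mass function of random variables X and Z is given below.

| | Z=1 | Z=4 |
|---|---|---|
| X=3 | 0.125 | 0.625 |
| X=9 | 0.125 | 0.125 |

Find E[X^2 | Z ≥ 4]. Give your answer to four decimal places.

21.0000

P(Z ≥ 4) = 0.750.
Σ X^2·P over the event = 9·(0.625) + 81·(0.125) = 15.750.
E[X^2 | Z ≥ 4] = (15.750) / (0.750) = 21.0000.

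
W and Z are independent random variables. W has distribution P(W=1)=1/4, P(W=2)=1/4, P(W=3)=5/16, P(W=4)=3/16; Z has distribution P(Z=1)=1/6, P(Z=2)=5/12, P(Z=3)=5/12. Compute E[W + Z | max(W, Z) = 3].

99/20

P(max(W, Z) = 3) = 25/48.
Summing (W+Z)·P(x,y) over outcomes with max(W, Z) = 3 gives 165/64.
E[W + Z | max(W, Z) = 3] = (165/64) / (25/48) = 99/20.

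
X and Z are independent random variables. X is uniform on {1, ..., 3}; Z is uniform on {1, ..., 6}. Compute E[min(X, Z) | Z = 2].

5/3

Outcomes with Z = 2: (1,2), (2,2), (3,2), each with probability 1/18.
E[min(X, Z) | Z = 2] = (1 + 2 + 2) / 3 = 5/3.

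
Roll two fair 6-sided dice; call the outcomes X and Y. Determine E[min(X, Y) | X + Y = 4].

4/3

Outcomes with X + Y = 4: (1,3), (2,2), (3,1), each with probability 1/36.
E[min(X, Y) | X + Y = 4] = (1 + 2 + 1) / 3 = 4/3.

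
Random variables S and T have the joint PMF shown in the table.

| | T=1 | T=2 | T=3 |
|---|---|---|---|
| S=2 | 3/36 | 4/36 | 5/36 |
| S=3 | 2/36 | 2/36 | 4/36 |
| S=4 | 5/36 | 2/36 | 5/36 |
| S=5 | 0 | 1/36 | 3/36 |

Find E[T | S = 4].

P(S = 4) = 1/3.
Σ T·P over the event = 1·(5/36) + 2·(2/36) + 3·(5/36) = 2/3.
E[T | S = 4] = (2/3) / (1/3) = 2.

2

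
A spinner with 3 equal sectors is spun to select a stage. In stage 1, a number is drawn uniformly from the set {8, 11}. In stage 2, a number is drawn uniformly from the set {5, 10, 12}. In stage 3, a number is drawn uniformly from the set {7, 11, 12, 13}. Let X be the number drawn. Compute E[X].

E[X | stage 1] = (8+11)/2 = 19/2.
E[X | stage 2] = (5+10+12)/3 = 9.
E[X | stage 3] = (7+11+12+13)/4 = 43/4.
By the law of total expectation,
E[X] = (1/3)·(19/2) + (1/3)·(9) + (1/3)·(43/4) = 39/4.

39/4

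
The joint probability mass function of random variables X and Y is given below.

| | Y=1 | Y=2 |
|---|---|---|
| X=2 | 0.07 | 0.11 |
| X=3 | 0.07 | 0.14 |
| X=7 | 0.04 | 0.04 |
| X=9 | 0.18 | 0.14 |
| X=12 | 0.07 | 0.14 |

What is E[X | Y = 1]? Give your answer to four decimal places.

7.1860

P(Y = 1) = 0.43.
Summing X·P(X=x,Y=y) over the conditioning event gives 3.09.
E[X | Y = 1] = (3.09) / (0.43) = 7.1860.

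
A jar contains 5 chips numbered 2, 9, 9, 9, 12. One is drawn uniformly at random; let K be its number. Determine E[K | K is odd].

P(K is odd) = 3/5.
Σ over the event: 9·3/5 = 27/5.
E[K | K is odd] = (27/5) / (3/5) = 9.

9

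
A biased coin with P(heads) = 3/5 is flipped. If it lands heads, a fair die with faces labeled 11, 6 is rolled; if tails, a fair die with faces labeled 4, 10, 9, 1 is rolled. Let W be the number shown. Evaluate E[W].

15/2

E[W | heads] = (11+6)/2 = 17/2.
E[W | tails] = (4+10+9+1)/4 = 6.
By the law of total expectation,
E[W] = (3/5)·(17/2) + (2/5)·(6) = 15/2.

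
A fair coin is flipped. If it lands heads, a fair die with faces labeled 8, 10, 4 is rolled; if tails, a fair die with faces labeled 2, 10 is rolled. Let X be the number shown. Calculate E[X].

20/3

E[X | heads] = (8+10+4)/3 = 22/3.
E[X | tails] = (2+10)/2 = 6.
E[X] = (1/2)·(22/3) + (1/2)·(6) = 20/3.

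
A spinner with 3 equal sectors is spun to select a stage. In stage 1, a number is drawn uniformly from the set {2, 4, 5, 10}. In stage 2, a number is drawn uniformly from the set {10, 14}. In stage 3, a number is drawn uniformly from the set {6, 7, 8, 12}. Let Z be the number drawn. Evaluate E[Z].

E[Z | stage 1] = (2+4+5+10)/4 = 21/4.
E[Z | stage 2] = (10+14)/2 = 12.
E[Z | stage 3] = (6+7+8+12)/4 = 33/4.
E[Z] = (1/3)·(21/4) + (1/3)·(12) + (1/3)·(33/4) = 17/2.

17/2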